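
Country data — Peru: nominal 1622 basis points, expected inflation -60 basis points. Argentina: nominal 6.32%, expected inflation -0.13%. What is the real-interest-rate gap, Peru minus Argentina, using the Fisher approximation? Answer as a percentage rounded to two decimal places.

Peru: 16.22% − (-0.6%) = 16.820%
Argentina: 6.32% − (-0.13%) = 6.450%
Differential = 10.370% → 10.37%.

10.37%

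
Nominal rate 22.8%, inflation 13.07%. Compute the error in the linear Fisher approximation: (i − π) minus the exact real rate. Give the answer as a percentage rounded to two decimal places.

Approximate: r ≈ 22.800% − 13.070% = 9.7300%
Exact: (1 + 0.2280)/(1 + 0.1307) − 1 = 8.6053%
Error = 9.7300% − 8.6053% = 1.1247% → 1.12%.

1.12%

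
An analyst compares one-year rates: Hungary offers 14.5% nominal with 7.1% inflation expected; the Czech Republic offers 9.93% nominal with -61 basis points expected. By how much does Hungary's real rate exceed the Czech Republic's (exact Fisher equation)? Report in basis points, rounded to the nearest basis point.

-370 basis points

Hungary: (1 + 0.1450)/(1 + 0.0710) − 1 = 6.9094%
The Czech Republic: (1 + 0.0993)/(1 − 0.0061) − 1 = 10.6047%
Differential = 6.9094% − 10.6047% = -3.6953% → -370 basis points.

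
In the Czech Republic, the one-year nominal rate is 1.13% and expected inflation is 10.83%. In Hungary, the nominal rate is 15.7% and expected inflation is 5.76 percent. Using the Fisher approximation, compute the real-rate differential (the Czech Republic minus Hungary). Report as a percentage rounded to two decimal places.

-19.64%

The Czech Republic: 1.13% − 10.83% = -9.700%
Hungary: 15.7% − 5.76% = 9.940%
Differential = -19.640% → -19.64%.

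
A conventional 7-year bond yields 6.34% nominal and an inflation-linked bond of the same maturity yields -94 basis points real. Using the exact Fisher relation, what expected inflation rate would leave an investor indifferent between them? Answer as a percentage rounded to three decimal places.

(1 + π) = (1 + i)/(1 + r) = 1.06340 / 0.99060 = 1.073491
Break-even inflation = 1.073491 − 1 → 7.349%.

7.349%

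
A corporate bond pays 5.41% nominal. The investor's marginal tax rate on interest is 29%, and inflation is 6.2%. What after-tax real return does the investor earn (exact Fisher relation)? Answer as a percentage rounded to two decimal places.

After-tax nominal return = 5.41% × (1 − 0.29) = 3.8411%.
1 + r = 1.038411 / 1.06200 = 0.977788
After-tax real rate = 0.977788 − 1 → -2.22%.

-2.22%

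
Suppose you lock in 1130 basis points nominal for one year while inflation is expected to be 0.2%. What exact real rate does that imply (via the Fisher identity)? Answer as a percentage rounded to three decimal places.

By the Fisher identity, 1 + r = (1 + i)/(1 + π).
1 + r = 1.11300 / 1.00200 = 1.110778
r = 1.110778 − 1 = 11.0778%, i.e. 11.078%.

11.078%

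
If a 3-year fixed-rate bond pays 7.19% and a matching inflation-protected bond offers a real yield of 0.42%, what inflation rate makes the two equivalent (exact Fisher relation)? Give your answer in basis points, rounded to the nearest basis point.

674 basis points

(1 + π) = (1 + i)/(1 + r) = 1.07190 / 1.00420 = 1.067417
Break-even inflation = 1.067417 − 1 → 674 basis points.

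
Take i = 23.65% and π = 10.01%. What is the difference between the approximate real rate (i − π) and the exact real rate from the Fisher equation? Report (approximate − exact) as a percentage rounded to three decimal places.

1.241%

Approximate: r ≈ 23.650% − 10.010% = 13.6400%
Exact: (1 + 0.2365)/(1 + 0.1001) − 1 = 12.3989%
Error = 13.6400% − 12.3989% = 1.2411% → 1.241%.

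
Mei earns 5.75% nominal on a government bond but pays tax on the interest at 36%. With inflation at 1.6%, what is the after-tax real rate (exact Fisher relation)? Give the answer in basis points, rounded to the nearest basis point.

205 basis points

After-tax nominal return = 5.75% × (1 − 0.36) = 3.6800%.
1 + r = 1.03680 / 1.01600 = 1.020472
After-tax real rate = 1.020472 − 1 → 205 basis points.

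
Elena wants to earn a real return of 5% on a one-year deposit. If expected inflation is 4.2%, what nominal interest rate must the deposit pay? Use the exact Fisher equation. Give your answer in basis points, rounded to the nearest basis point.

(1 + i) = (1 + r)(1 + π) = 1.05000 × 1.04200 = 1.09410
i = 1.09410 − 1, so the required nominal rate is 941 basis points.

941 basis points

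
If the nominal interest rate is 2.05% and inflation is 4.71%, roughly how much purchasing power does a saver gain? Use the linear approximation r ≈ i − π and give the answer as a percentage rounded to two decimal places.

-2.66%

r ≈ i − π = 2.05% − 4.71% = -2.66%.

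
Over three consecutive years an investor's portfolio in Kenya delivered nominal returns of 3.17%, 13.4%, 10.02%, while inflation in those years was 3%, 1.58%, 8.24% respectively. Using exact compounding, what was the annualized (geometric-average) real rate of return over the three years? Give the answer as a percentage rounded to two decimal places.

4.36%

Nominal growth factor = 1.0317 × 1.1340 × 1.1002 = 1.28717657
Price-level growth factor = 1.0300 × 1.0158 × 1.0824 = 1.13248698
Real growth factor = 1.28717657 / 1.13248698 = 1.13659282
Annualized real rate = 1.13659282^(1/3) − 1 = 4.3602% → 4.36%.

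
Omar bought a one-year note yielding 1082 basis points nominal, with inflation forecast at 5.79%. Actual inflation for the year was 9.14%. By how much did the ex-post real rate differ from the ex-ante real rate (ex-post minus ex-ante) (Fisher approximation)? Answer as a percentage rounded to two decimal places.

-3.35%

Ex-ante: 10.82% − 5.79% = 5.030%
Ex-post: 10.82% − 9.14% = 1.680%
Difference (ex-post − ex-ante) = -3.3500% → -3.35%.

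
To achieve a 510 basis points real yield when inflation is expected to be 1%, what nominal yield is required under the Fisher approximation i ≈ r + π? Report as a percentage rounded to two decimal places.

6.10%

i ≈ r + π = 5.1% + 1% = 6.10%.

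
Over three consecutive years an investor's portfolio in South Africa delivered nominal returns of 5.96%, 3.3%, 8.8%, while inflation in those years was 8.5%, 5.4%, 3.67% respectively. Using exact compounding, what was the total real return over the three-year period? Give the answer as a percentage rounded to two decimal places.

Compound the nominal returns: 1.0596 × 1.0330 × 1.0880 = 1.190889.
Compound inflation: 1.0850 × 1.0540 × 1.0367 = 1.185560.
Deflate: 1.190889 / 1.185560 = 1.004495.
Total real return = 1.004495 − 1 → 0.45%.

0.45%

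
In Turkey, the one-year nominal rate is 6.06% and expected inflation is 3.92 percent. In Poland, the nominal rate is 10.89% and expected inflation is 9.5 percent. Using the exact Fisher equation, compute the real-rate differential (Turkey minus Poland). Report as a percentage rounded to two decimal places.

Turkey: (1 + 0.0606)/(1 + 0.0392) − 1 = 2.0593%
Poland: (1 + 0.1089)/(1 + 0.0950) − 1 = 1.2694%
Differential = 2.0593% − 1.2694% = 0.7899% → 0.79%.

0.79%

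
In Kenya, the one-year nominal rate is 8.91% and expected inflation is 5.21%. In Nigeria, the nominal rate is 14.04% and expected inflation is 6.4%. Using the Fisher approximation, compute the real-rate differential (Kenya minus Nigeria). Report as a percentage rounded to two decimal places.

Kenya: 8.91% − 5.21% = 3.700%
Nigeria: 14.04% − 6.4% = 7.640%
Differential = -3.940% → -3.94%.

-3.94%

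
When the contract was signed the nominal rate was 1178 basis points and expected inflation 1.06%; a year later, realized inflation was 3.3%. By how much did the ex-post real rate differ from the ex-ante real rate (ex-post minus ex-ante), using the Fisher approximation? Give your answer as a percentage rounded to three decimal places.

-2.240%

Ex-ante: 11.78% − 1.06% = 10.720%
Ex-post: 11.78% − 3.3% = 8.480%
Difference (ex-post − ex-ante) = -2.2400% → -2.240%.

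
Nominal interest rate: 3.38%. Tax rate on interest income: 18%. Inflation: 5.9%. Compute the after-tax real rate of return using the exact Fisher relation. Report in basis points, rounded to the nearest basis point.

After-tax nominal return = 3.38% × (1 − 0.18) = 2.7716%.
1 + r = 1.027716 / 1.05900 = 0.970459
After-tax real rate = 0.970459 − 1 → -295 basis points.

-295 basis points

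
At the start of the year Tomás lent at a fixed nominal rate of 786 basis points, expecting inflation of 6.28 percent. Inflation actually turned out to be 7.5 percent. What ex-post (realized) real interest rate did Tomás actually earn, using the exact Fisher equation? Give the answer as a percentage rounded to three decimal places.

0.335%

Ex-post: (1 + 0.0786)/(1 + 0.0750) − 1 = 0.3349%
So the realized real rate is 0.335%.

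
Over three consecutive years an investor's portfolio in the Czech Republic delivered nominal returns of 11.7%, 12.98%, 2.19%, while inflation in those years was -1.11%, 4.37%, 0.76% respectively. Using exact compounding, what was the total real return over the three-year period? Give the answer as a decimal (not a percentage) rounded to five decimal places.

Compound the nominal returns: 1.1170 × 1.1298 × 1.0219 = 1.289624.
Compound inflation: 0.9889 × 1.0437 × 1.0076 = 1.039959.
Deflate: 1.289624 / 1.039959 = 1.240072.
Total real return = 1.240072 − 1 → 0.24007.

0.24007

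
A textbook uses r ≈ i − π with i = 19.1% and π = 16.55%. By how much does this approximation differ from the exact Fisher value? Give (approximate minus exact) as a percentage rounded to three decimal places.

Approximate: r ≈ 19.100% − 16.550% = 2.5500%
Exact: (1 + 0.1910)/(1 + 0.1655) − 1 = 2.1879%
Error = 2.5500% − 2.1879% = 0.3621% → 0.362%.

0.362%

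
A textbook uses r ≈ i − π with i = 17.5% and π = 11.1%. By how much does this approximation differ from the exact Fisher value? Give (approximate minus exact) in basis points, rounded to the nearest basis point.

64 basis points

Approximate: r ≈ 17.500% − 11.100% = 6.4000%
Exact: (1 + 0.1750)/(1 + 0.1110) − 1 = 5.7606%
Error = 6.4000% − 5.7606% = 0.6394% → 64 basis points.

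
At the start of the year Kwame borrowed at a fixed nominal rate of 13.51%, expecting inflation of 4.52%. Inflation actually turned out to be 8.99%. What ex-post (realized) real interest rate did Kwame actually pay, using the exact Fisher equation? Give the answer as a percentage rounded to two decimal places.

4.15%

Ex-post: (1 + 0.1351)/(1 + 0.0899) − 1 = 4.1472%
So the realized real rate is 4.15%.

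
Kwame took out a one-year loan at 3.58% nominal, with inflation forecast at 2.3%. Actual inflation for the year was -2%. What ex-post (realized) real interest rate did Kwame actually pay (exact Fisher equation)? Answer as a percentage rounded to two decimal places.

5.69%

Ex-post: (1 + 0.0358)/(1 − 0.0200) − 1 = 5.6939%
So the realized real rate is 5.69%.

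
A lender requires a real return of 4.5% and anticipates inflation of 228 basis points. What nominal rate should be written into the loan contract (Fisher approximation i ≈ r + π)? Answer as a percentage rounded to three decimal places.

6.780%

i ≈ r + π = 4.5% + 2.28% = 6.780%.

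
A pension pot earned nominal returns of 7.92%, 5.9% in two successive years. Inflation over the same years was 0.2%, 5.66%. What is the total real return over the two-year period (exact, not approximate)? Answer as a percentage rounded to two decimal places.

Compound the nominal returns: 1.0792 × 1.0590 = 1.142873.
Compound inflation: 1.0020 × 1.0566 = 1.058713.
Deflate: 1.142873 / 1.058713 = 1.079492.
Total real return = 1.079492 − 1 → 7.95%.

7.95%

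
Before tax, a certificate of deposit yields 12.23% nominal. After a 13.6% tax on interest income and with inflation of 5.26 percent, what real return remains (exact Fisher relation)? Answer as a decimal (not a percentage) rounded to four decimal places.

0.0504

After-tax nominal return = 12.23% × (1 − 0.136) = 10.56672%.
1 + r = 1.1056672 / 1.05260 = 1.050415
After-tax real rate = 1.050415 − 1 → 0.0504.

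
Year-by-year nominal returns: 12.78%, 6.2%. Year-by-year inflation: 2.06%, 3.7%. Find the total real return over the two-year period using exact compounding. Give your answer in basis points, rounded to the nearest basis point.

Compound the nominal returns: 1.1278 × 1.0620 = 1.197724.
Compound inflation: 1.0206 × 1.0370 = 1.058362.
Deflate: 1.197724 / 1.058362 = 1.131676.
Total real return = 1.131676 − 1 → 1317 basis points.

1317 basis points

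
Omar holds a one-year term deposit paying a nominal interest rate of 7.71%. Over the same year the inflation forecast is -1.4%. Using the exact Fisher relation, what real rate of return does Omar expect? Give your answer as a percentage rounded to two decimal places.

9.24%

1 + r = 1.07710 / 0.98600 = 1.092394
r = 1.092394 − 1 = 9.2394%, i.e. 9.24%.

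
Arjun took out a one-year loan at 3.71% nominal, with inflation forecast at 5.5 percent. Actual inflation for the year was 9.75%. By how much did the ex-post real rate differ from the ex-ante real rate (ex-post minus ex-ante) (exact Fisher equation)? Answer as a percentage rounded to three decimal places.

-3.807%

Ex-ante: (1 + 0.0371)/(1 + 0.0550) − 1 = -1.6967%
Ex-post: (1 + 0.0371)/(1 + 0.0975) − 1 = -5.5034%
Difference (ex-post − ex-ante) = -3.8067% → -3.807%.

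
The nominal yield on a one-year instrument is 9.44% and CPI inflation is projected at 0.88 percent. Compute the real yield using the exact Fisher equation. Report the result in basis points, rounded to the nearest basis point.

By the Fisher relation, 1 + r = (1 + i)/(1 + π).
1 + r = 1.09440 / 1.00880 = 1.084853
r = 1.084853 − 1 = 8.4853%, i.e. 849 basis points.

849 basis points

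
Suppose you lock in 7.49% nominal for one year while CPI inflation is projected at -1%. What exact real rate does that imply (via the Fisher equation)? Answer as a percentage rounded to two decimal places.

1 + r = 1.07490 / 0.99000 = 1.085758
r = 1.085758 − 1 = 8.5758%, i.e. 8.58%.

8.58%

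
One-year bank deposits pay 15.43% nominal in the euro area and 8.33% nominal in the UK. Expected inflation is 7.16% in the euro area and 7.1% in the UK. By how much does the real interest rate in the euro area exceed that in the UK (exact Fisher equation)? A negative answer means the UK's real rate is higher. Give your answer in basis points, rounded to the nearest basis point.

657 basis points

The euro area: (1 + 0.1543)/(1 + 0.0716) − 1 = 7.7174%
The UK: (1 + 0.0833)/(1 + 0.0710) − 1 = 1.1485%
Differential = 7.7174% − 1.1485% = 6.5690% → 657 basis points.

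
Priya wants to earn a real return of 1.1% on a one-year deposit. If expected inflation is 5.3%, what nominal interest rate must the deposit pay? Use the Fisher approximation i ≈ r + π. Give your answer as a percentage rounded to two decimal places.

6.40%

i ≈ r + π = 1.1% + 5.3% = 6.40%.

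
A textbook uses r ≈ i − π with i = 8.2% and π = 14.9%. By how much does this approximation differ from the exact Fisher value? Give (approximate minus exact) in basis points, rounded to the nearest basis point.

-87 basis points

Approximate: r ≈ 8.200% − 14.900% = -6.7000%
Exact: (1 + 0.0820)/(1 + 0.1490) − 1 = -5.8312%
Error = -6.7000% − (-5.8312%) = -0.8688% → -87 basis points.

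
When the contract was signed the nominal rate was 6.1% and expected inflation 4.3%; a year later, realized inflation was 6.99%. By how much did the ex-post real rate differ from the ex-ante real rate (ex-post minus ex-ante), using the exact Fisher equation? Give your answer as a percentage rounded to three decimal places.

-2.558%

Ex-ante: (1 + 0.0610)/(1 + 0.0430) − 1 = 1.7258%
Ex-post: (1 + 0.0610)/(1 + 0.0699) − 1 = -0.8319%
Difference (ex-post − ex-ante) = -2.5576% → -2.558%.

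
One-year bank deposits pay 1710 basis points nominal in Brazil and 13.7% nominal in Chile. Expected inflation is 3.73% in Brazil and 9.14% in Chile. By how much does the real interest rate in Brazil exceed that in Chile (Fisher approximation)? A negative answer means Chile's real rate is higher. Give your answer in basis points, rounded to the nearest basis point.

881 basis points

Brazil: 17.1% − 3.73% = 13.370%
Chile: 13.7% − 9.14% = 4.560%
Differential = 8.810% → 881 basis points.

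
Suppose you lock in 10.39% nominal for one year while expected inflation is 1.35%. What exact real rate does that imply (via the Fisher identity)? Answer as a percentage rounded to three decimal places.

1 + r = 1.10390 / 1.01350 = 1.089196
r = 1.089196 − 1 = 8.9196%, i.e. 8.920%.

8.920%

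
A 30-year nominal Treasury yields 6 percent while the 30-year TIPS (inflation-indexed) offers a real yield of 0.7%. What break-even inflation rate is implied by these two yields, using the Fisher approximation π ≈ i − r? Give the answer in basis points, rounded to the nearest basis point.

530 basis points

π ≈ i − r = 6% − 0.7% → 530 basis points.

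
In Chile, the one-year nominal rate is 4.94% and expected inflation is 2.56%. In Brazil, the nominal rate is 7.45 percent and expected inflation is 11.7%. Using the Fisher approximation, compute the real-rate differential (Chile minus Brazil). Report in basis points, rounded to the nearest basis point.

663 basis points

Chile: 4.94% − 2.56% = 2.380%
Brazil: 7.45% − 11.7% = -4.250%
Differential = 6.630% → 663 basis points.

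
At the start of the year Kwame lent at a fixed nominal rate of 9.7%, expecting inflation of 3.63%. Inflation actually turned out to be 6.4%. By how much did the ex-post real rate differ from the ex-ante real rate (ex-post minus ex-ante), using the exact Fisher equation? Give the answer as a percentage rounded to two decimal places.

Ex-ante: (1 + 0.0970)/(1 + 0.0363) − 1 = 5.8574%
Ex-post: (1 + 0.0970)/(1 + 0.0640) − 1 = 3.1015%
Difference (ex-post − ex-ante) = -2.7559% → -2.76%.

-2.76%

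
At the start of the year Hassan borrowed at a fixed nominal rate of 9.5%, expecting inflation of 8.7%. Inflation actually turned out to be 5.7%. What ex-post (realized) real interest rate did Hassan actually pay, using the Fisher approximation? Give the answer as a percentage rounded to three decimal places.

3.800%

Ex-post: 9.5% − 5.7% = 3.800%
So the realized real rate is 3.800%.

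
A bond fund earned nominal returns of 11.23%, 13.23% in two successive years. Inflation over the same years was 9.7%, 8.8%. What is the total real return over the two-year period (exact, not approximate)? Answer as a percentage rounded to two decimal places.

5.52%

Compound the nominal returns: 1.1123 × 1.1323 = 1.259457.
Compound inflation: 1.0970 × 1.0880 = 1.193536.
Deflate: 1.259457 / 1.193536 = 1.055232.
Total real return = 1.055232 − 1 → 5.52%.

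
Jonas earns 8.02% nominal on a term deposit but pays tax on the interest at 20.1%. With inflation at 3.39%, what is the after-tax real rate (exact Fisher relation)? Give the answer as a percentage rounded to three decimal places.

After-tax nominal return = 8.02% × (1 − 0.201) = 6.40798%.
1 + r = 1.0640798 / 1.03390 = 1.029190
After-tax real rate = 1.029190 − 1 → 2.919%.

2.919%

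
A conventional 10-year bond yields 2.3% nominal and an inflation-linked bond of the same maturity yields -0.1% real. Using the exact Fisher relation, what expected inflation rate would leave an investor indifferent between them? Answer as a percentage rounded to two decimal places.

(1 + π) = (1 + i)/(1 + r) = 1.02300 / 0.99900 = 1.024024
Break-even inflation = 1.024024 − 1 → 2.40%.

2.40%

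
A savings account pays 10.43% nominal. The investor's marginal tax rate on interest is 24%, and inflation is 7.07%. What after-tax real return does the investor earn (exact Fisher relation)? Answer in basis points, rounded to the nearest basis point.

80 basis points

After-tax nominal return = 10.43% × (1 − 0.24) = 7.9268%.
1 + r = 1.079268 / 1.07070 = 1.008002
After-tax real rate = 1.008002 − 1 → 80 basis points.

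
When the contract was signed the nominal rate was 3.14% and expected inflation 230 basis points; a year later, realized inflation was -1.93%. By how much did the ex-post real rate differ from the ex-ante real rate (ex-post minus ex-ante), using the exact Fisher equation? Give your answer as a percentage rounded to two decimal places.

4.35%

Ex-ante: (1 + 0.0314)/(1 + 0.0230) − 1 = 0.8211%
Ex-post: (1 + 0.0314)/(1 − 0.0193) − 1 = 5.1698%
Difference (ex-post − ex-ante) = 4.3487% → 4.35%.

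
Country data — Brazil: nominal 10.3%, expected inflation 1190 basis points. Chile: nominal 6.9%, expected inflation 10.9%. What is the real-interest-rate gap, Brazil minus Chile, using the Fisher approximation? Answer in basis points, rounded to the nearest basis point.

240 basis points

Brazil: 10.3% − 11.9% = -1.600%
Chile: 6.9% − 10.9% = -4.000%
Differential = 2.400% → 240 basis points.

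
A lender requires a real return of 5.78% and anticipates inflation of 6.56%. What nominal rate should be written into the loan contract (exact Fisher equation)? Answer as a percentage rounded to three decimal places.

(1 + i) = (1 + r)(1 + π) = 1.05780 × 1.06560 = 1.12719168
i = 1.12719168 − 1, so the required nominal rate is 12.719%.

12.719%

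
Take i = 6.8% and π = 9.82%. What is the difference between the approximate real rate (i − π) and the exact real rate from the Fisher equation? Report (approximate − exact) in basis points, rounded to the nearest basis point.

-27 basis points

Approximate: r ≈ 6.800% − 9.820% = -3.0200%
Exact: (1 + 0.0680)/(1 + 0.0982) − 1 = -2.7500%
Error = -3.0200% − (-2.7500%) = -0.2700% → -27 basis points.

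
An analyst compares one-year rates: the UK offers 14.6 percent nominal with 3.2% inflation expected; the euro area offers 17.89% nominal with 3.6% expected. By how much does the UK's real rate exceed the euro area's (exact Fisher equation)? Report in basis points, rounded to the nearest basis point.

The UK: (1 + 0.1460)/(1 + 0.0320) − 1 = 11.0465%
The euro area: (1 + 0.1789)/(1 + 0.0360) − 1 = 13.7934%
Differential = 11.0465% − 13.7934% = -2.7469% → -275 basis points.

-275 basis points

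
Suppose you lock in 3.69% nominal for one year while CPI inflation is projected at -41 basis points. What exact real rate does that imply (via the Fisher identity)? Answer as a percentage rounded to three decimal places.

By the Fisher identity, 1 + r = (1 + i)/(1 + π).
1 + r = 1.03690 / 0.99590 = 1.041169
r = 1.041169 − 1 = 4.1169%, i.e. 4.117%.

4.117%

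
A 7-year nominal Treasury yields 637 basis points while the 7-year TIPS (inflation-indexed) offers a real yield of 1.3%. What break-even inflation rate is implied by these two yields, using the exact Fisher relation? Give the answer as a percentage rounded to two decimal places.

(1 + π) = (1 + i)/(1 + r) = 1.06370 / 1.01300 = 1.050049
Break-even inflation = 1.050049 − 1 → 5.00%.

5.00%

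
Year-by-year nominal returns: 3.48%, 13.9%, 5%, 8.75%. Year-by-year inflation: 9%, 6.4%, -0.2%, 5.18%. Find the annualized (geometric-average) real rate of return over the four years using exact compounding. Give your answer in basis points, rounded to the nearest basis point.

254 basis points

Nominal growth factor = 1.0348 × 1.1390 × 1.0500 × 1.0875 = 1.34585635
Price-level growth factor = 1.0900 × 1.0640 × 0.9980 × 1.0518 = 1.21739590
Real growth factor = 1.34585635 / 1.21739590 = 1.10552069
Annualized real rate = 1.10552069^(1/4) − 1 = 2.5396% → 254 basis points.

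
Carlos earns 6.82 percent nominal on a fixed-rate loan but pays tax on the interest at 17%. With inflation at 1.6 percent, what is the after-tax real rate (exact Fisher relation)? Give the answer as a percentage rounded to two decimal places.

After-tax nominal return = 6.82% × (1 − 0.17) = 5.6606%.
1 + r = 1.056606 / 1.01600 = 1.039967
After-tax real rate = 1.039967 − 1 → 4.00%.

4.00%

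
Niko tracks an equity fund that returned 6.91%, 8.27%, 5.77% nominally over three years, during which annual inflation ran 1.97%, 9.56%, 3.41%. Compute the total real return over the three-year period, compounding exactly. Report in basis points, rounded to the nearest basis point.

Compound the nominal returns: 1.0691 × 1.0827 × 1.0577 = 1.224303.
Compound inflation: 1.0197 × 1.0956 × 1.0341 = 1.155279.
Deflate: 1.224303 / 1.155279 = 1.059746.
Total real return = 1.059746 − 1 → 597 basis points.

597 basis points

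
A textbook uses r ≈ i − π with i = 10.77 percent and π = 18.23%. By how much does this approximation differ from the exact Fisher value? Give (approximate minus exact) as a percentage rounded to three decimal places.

Approximate: r ≈ 10.770% − 18.230% = -7.4600%
Exact: (1 + 0.1077)/(1 + 0.1823) − 1 = -6.3097%
Error = -7.4600% − (-6.3097%) = -1.1503% → -1.150%.

-1.150%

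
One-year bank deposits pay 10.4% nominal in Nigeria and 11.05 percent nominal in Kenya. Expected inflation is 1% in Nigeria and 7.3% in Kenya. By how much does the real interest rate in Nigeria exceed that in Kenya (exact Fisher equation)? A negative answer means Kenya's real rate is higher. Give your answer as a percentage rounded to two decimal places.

5.81%

Nigeria: (1 + 0.1040)/(1 + 0.0100) − 1 = 9.3069%
Kenya: (1 + 0.1105)/(1 + 0.0730) − 1 = 3.4949%
Differential = 9.3069% − 3.4949% = 5.8121% → 5.81%.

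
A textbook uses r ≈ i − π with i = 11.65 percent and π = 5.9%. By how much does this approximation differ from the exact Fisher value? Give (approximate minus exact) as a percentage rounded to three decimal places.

Approximate: r ≈ 11.650% − 5.900% = 5.7500%
Exact: (1 + 0.1165)/(1 + 0.0590) − 1 = 5.4297%
Error = 5.7500% − 5.4297% = 0.3203% → 0.320%.

0.320%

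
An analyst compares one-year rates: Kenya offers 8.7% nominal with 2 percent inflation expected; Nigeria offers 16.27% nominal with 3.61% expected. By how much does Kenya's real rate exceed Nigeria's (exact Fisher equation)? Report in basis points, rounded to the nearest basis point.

Kenya: (1 + 0.0870)/(1 + 0.0200) − 1 = 6.5686%
Nigeria: (1 + 0.1627)/(1 + 0.0361) − 1 = 12.2189%
Differential = 6.5686% − 12.2189% = -5.6503% → -565 basis points.

-565 basis points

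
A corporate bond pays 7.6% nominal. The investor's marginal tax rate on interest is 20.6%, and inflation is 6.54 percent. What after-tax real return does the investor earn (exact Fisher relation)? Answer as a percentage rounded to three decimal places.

After-tax nominal return = 7.6% × (1 − 0.206) = 6.0344%.
1 + r = 1.060344 / 1.06540 = 0.995254
After-tax real rate = 0.995254 − 1 → -0.475%.

-0.475%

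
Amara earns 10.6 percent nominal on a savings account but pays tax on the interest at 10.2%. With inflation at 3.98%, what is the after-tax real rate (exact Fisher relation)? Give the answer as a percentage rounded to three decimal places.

After-tax nominal return = 10.6% × (1 − 0.102) = 9.5188%.
1 + r = 1.095188 / 1.03980 = 1.053268
After-tax real rate = 1.053268 − 1 → 5.327%.

5.327%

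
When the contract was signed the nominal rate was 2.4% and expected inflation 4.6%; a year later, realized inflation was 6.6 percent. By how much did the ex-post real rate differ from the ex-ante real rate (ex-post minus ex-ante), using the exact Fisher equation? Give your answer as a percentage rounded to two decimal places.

Ex-ante: (1 + 0.0240)/(1 + 0.0460) − 1 = -2.1033%
Ex-post: (1 + 0.0240)/(1 + 0.0660) − 1 = -3.9400%
Difference (ex-post − ex-ante) = -1.8367% → -1.84%.

-1.84%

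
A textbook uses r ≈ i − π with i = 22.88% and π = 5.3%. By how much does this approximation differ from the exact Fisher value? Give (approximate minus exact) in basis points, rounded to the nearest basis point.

88 basis points

Approximate: r ≈ 22.880% − 5.300% = 17.5800%
Exact: (1 + 0.2288)/(1 + 0.0530) − 1 = 16.6952%
Error = 17.5800% − 16.6952% = 0.8848% → 88 basis points.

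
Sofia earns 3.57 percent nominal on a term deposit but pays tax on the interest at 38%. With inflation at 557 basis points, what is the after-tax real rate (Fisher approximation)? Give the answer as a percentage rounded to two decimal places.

-3.36%

After-tax nominal return = 3.57% × (1 − 0.38) = 2.2134%.
r ≈ 2.2134% − 5.57% → -3.36%.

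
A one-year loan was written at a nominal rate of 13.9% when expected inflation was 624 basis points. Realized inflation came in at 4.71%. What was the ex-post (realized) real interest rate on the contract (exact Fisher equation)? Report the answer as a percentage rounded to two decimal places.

8.78%

Ex-post: (1 + 0.1390)/(1 + 0.0471) − 1 = 8.7766%
So the realized real rate is 8.78%.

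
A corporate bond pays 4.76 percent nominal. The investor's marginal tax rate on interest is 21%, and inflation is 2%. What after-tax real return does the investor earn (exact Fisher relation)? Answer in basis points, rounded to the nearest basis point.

173 basis points

After-tax nominal return = 4.76% × (1 − 0.21) = 3.7604%.
1 + r = 1.037604 / 1.02000 = 1.017259
After-tax real rate = 1.017259 − 1 → 173 basis points.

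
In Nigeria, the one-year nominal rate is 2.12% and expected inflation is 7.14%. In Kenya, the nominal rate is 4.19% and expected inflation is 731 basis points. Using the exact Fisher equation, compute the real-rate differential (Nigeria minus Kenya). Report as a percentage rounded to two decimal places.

-1.78%

Nigeria: (1 + 0.0212)/(1 + 0.0714) − 1 = -4.6855%
Kenya: (1 + 0.0419)/(1 + 0.0731) − 1 = -2.9075%
Differential = -4.6855% − (-2.9075%) = -1.7780% → -1.78%.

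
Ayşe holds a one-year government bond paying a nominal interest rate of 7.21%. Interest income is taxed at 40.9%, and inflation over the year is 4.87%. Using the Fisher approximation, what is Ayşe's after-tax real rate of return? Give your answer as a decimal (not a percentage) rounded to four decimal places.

-0.0061

After-tax nominal return = 7.21% × (1 − 0.409) = 4.26111%.
r ≈ 4.26111% − 4.87% → -0.0061.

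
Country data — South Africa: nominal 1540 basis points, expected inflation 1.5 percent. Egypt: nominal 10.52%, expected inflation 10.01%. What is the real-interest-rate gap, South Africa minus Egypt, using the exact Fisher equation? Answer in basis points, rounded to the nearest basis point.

South Africa: (1 + 0.1540)/(1 + 0.0150) − 1 = 13.6946%
Egypt: (1 + 0.1052)/(1 + 0.1001) − 1 = 0.4636%
Differential = 13.6946% − 0.4636% = 13.2310% → 1323 basis points.

1323 basis points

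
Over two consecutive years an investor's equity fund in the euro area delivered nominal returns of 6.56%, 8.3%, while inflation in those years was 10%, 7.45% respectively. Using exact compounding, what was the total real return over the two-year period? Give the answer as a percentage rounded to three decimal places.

-2.361%

Compound the nominal returns: 1.0656 × 1.0830 = 1.154045.
Compound inflation: 1.1000 × 1.0745 = 1.181950.
Deflate: 1.154045 / 1.181950 = 0.976391.
Total real return = 0.976391 − 1 → -2.361%.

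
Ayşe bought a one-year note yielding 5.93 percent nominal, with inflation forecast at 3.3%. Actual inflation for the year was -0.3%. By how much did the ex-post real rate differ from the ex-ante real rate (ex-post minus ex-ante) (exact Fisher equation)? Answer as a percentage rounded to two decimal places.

Ex-ante: (1 + 0.0593)/(1 + 0.0330) − 1 = 2.5460%
Ex-post: (1 + 0.0593)/(1 − 0.0030) − 1 = 6.2487%
Difference (ex-post − ex-ante) = 3.7028% → 3.70%.

3.70%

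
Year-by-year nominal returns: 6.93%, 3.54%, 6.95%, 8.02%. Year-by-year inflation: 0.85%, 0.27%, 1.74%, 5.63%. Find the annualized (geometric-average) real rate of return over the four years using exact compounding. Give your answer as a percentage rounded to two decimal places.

Compound the nominal returns: 1.0693 × 1.0354 × 1.0695 × 1.0802 = 1.27906522.
Compound inflation: 1.0085 × 1.0027 × 1.0174 × 1.0563 = 1.08674070.
Deflate: 1.27906522 / 1.08674070 = 1.17697370.
Annualized real rate = 1.17697370^(1/4) − 1 = 4.1578% → 4.16%.

4.16%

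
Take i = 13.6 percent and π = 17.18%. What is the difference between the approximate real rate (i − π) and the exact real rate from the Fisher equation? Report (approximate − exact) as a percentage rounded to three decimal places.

-0.525%

Approximate: r ≈ 13.600% − 17.180% = -3.5800%
Exact: (1 + 0.1360)/(1 + 0.1718) − 1 = -3.0551%
Error = -3.5800% − (-3.0551%) = -0.5249% → -0.525%.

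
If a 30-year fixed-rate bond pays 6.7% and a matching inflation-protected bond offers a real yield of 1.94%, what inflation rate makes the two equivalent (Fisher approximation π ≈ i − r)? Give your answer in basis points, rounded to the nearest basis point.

476 basis points

π ≈ i − r = 6.7% − 1.94% → 476 basis points.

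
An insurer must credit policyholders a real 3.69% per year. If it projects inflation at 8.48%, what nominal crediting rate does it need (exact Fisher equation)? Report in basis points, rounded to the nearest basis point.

1248 basis points

(1 + i) = (1 + r)(1 + π) = 1.03690 × 1.08480 = 1.12482912
i = 1.12482912 − 1, so the required nominal rate is 1248 basis points.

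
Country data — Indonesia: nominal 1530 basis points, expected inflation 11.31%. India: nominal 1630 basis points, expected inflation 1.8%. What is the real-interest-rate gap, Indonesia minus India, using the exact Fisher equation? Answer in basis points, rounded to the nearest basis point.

Indonesia: (1 + 0.1530)/(1 + 0.1131) − 1 = 3.5846%
India: (1 + 0.1630)/(1 + 0.0180) − 1 = 14.2436%
Differential = 3.5846% − 14.2436% = -10.6590% → -1066 basis points.

-1066 basis points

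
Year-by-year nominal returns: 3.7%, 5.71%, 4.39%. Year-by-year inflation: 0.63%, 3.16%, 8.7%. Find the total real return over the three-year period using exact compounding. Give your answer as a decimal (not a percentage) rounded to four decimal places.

0.0141

Compound the nominal returns: 1.0370 × 1.0571 × 1.0439 = 1.144336.
Compound inflation: 1.0063 × 1.0316 × 1.0870 = 1.128414.
Deflate: 1.144336 / 1.128414 = 1.014111.
Total real return = 1.014111 − 1 → 0.0141.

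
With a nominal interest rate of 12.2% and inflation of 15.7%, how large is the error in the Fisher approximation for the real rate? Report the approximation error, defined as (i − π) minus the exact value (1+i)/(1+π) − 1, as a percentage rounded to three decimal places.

-0.475%

Approximate: r ≈ 12.200% − 15.700% = -3.5000%
Exact: (1 + 0.1220)/(1 + 0.1570) − 1 = -3.0251%
Error = -3.5000% − (-3.0251%) = -0.4749% → -0.475%.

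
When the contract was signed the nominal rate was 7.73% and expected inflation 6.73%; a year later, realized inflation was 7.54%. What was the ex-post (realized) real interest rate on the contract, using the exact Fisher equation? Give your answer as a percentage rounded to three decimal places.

0.177%

Ex-post: (1 + 0.0773)/(1 + 0.0754) − 1 = 0.1767%
So the realized real rate is 0.177%.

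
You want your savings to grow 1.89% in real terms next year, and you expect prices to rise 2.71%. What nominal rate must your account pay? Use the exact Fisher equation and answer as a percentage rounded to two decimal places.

4.65%

(1 + i) = (1 + r)(1 + π) = 1.01890 × 1.02710 = 1.04651219
i = 1.04651219 − 1, so the required nominal rate is 4.65%.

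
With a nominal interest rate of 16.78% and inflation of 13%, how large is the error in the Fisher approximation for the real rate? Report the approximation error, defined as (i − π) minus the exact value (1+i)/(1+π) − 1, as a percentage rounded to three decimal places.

0.435%

Approximate: r ≈ 16.780% − 13.000% = 3.7800%
Exact: (1 + 0.1678)/(1 + 0.1300) − 1 = 3.3451%
Error = 3.7800% − 3.3451% = 0.4349% → 0.435%.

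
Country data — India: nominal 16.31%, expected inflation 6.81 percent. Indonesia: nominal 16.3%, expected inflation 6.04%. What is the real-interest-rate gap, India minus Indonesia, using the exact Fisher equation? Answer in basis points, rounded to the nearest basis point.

India: (1 + 0.1631)/(1 + 0.0681) − 1 = 8.8943%
Indonesia: (1 + 0.1630)/(1 + 0.0604) − 1 = 9.6756%
Differential = 8.8943% − 9.6756% = -0.7813% → -78 basis points.

-78 basis points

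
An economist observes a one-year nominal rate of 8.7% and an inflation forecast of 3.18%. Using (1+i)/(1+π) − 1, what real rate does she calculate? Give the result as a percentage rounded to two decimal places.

By the Fisher identity, 1 + r = (1 + i)/(1 + π).
1 + r = 1.08700 / 1.03180 = 1.053499
r = 1.053499 − 1 = 5.3499%, i.e. 5.35%.

5.35%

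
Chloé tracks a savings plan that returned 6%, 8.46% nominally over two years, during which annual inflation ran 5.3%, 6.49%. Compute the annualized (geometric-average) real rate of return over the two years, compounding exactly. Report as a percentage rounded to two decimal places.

1.26%

Compound the nominal returns: 1.0600 × 1.0846 = 1.14967600.
Compound inflation: 1.0530 × 1.0649 = 1.12133970.
Deflate: 1.14967600 / 1.12133970 = 1.02527004.
Annualized real rate = 1.02527004^(1/2) − 1 = 1.2556% → 1.26%.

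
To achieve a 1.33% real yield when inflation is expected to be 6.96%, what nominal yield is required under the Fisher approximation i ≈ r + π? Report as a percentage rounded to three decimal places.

i ≈ r + π = 1.33% + 6.96% = 8.290%.

8.290%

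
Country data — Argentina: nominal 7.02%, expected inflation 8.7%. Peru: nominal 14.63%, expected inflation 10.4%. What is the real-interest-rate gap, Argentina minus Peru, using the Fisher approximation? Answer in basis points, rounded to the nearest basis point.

-591 basis points

Argentina: 7.02% − 8.7% = -1.680%
Peru: 14.63% − 10.4% = 4.230%
Differential = -5.910% → -591 basis points.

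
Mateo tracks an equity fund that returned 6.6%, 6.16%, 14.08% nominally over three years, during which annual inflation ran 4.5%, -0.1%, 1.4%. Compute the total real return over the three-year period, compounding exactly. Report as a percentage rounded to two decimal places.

21.96%

Compound the nominal returns: 1.0660 × 1.0616 × 1.1408 = 1.291004.
Compound inflation: 1.0450 × 0.9990 × 1.0140 = 1.058570.
Deflate: 1.291004 / 1.058570 = 1.219573.
Total real return = 1.219573 − 1 → 21.96%.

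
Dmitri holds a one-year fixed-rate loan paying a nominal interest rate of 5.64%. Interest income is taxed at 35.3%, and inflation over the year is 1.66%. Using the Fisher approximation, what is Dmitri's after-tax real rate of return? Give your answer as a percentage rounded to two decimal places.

1.99%

After-tax nominal return = 5.64% × (1 − 0.353) = 3.64908%.
r ≈ 3.64908% − 1.66% → 1.99%.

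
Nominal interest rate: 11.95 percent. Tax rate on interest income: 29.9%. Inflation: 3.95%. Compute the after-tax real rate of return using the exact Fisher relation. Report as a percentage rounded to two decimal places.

After-tax nominal return = 11.95% × (1 − 0.299) = 8.37695%.
1 + r = 1.0837695 / 1.03950 = 1.042587
After-tax real rate = 1.042587 − 1 → 4.26%.

4.26%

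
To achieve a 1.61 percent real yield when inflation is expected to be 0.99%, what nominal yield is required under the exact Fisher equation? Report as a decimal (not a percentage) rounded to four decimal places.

(1 + i) = (1 + r)(1 + π) = 1.01610 × 1.00990 = 1.02615939
i = 1.02615939 − 1, so the required nominal rate is 0.0262.

0.0262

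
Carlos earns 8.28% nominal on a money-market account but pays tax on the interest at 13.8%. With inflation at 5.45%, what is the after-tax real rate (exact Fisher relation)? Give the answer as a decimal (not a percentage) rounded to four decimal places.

0.0160

After-tax nominal return = 8.28% × (1 − 0.138) = 7.13736%.
1 + r = 1.0713736 / 1.05450 = 1.016002
After-tax real rate = 1.016002 − 1 → 0.0160.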